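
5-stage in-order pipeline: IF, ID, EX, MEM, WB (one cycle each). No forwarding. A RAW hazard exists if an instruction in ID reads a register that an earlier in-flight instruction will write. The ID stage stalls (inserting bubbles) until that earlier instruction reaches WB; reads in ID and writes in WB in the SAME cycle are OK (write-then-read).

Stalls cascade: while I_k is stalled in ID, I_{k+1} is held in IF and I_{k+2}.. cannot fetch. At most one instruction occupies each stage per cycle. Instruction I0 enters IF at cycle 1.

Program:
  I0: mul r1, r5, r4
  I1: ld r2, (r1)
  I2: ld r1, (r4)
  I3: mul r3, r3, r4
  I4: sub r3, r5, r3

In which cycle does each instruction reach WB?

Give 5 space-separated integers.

Answer: 5 8 9 10 13

Derivation:
I0 mul r1 <- r5,r4: IF@1 ID@2 stall=0 (-) EX@3 MEM@4 WB@5
I1 ld r2 <- r1: IF@2 ID@3 stall=2 (RAW on I0.r1 (WB@5)) EX@6 MEM@7 WB@8
I2 ld r1 <- r4: IF@3 ID@6 stall=0 (-) EX@7 MEM@8 WB@9
I3 mul r3 <- r3,r4: IF@6 ID@7 stall=0 (-) EX@8 MEM@9 WB@10
I4 sub r3 <- r5,r3: IF@7 ID@8 stall=2 (RAW on I3.r3 (WB@10)) EX@11 MEM@12 WB@13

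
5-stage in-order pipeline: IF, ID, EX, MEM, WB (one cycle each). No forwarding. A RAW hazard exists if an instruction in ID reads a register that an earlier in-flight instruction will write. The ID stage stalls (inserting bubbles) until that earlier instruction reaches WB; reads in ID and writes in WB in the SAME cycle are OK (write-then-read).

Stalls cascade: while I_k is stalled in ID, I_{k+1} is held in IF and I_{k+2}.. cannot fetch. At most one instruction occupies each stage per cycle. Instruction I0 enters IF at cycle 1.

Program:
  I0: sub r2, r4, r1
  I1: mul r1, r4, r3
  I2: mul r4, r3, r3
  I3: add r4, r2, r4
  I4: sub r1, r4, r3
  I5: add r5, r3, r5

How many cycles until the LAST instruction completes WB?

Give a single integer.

Answer: 14

Derivation:
I0 sub r2 <- r4,r1: IF@1 ID@2 stall=0 (-) EX@3 MEM@4 WB@5
I1 mul r1 <- r4,r3: IF@2 ID@3 stall=0 (-) EX@4 MEM@5 WB@6
I2 mul r4 <- r3,r3: IF@3 ID@4 stall=0 (-) EX@5 MEM@6 WB@7
I3 add r4 <- r2,r4: IF@4 ID@5 stall=2 (RAW on I2.r4 (WB@7)) EX@8 MEM@9 WB@10
I4 sub r1 <- r4,r3: IF@5 ID@8 stall=2 (RAW on I3.r4 (WB@10)) EX@11 MEM@12 WB@13
I5 add r5 <- r3,r5: IF@8 ID@11 stall=0 (-) EX@12 MEM@13 WB@14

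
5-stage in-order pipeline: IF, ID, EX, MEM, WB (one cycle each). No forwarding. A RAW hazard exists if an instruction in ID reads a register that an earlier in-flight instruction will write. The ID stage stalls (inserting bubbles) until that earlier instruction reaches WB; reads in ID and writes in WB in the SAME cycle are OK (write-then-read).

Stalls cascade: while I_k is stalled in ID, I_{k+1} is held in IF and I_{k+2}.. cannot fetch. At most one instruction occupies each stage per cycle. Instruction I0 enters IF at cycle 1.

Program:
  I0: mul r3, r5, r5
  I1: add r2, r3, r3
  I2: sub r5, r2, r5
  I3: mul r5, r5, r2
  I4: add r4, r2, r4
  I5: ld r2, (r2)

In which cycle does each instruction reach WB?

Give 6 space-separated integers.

I0 mul r3 <- r5,r5: IF@1 ID@2 stall=0 (-) EX@3 MEM@4 WB@5
I1 add r2 <- r3,r3: IF@2 ID@3 stall=2 (RAW on I0.r3 (WB@5)) EX@6 MEM@7 WB@8
I2 sub r5 <- r2,r5: IF@3 ID@6 stall=2 (RAW on I1.r2 (WB@8)) EX@9 MEM@10 WB@11
I3 mul r5 <- r5,r2: IF@6 ID@9 stall=2 (RAW on I2.r5 (WB@11)) EX@12 MEM@13 WB@14
I4 add r4 <- r2,r4: IF@9 ID@12 stall=0 (-) EX@13 MEM@14 WB@15
I5 ld r2 <- r2: IF@12 ID@13 stall=0 (-) EX@14 MEM@15 WB@16

Answer: 5 8 11 14 15 16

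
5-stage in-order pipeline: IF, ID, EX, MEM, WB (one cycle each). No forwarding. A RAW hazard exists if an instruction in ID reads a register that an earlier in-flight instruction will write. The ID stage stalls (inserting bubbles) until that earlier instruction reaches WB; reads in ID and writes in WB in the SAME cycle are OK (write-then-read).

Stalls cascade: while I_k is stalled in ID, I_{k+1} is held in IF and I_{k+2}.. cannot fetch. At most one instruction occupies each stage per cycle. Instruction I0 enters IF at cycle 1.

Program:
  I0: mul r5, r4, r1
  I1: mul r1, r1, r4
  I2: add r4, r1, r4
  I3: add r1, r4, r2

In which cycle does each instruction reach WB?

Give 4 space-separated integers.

Answer: 5 6 9 12

Derivation:
I0 mul r5 <- r4,r1: IF@1 ID@2 stall=0 (-) EX@3 MEM@4 WB@5
I1 mul r1 <- r1,r4: IF@2 ID@3 stall=0 (-) EX@4 MEM@5 WB@6
I2 add r4 <- r1,r4: IF@3 ID@4 stall=2 (RAW on I1.r1 (WB@6)) EX@7 MEM@8 WB@9
I3 add r1 <- r4,r2: IF@4 ID@7 stall=2 (RAW on I2.r4 (WB@9)) EX@10 MEM@11 WB@12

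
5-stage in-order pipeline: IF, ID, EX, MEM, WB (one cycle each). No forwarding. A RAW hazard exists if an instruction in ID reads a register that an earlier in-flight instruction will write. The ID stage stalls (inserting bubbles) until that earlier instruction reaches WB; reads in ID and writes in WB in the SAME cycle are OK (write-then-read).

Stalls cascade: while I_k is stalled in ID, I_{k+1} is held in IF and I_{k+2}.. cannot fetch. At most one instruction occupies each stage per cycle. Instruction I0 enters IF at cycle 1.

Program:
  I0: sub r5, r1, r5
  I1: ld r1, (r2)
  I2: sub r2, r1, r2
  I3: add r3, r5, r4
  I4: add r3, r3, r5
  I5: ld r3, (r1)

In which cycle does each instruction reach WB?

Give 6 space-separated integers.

I0 sub r5 <- r1,r5: IF@1 ID@2 stall=0 (-) EX@3 MEM@4 WB@5
I1 ld r1 <- r2: IF@2 ID@3 stall=0 (-) EX@4 MEM@5 WB@6
I2 sub r2 <- r1,r2: IF@3 ID@4 stall=2 (RAW on I1.r1 (WB@6)) EX@7 MEM@8 WB@9
I3 add r3 <- r5,r4: IF@4 ID@7 stall=0 (-) EX@8 MEM@9 WB@10
I4 add r3 <- r3,r5: IF@7 ID@8 stall=2 (RAW on I3.r3 (WB@10)) EX@11 MEM@12 WB@13
I5 ld r3 <- r1: IF@8 ID@11 stall=0 (-) EX@12 MEM@13 WB@14

Answer: 5 6 9 10 13 14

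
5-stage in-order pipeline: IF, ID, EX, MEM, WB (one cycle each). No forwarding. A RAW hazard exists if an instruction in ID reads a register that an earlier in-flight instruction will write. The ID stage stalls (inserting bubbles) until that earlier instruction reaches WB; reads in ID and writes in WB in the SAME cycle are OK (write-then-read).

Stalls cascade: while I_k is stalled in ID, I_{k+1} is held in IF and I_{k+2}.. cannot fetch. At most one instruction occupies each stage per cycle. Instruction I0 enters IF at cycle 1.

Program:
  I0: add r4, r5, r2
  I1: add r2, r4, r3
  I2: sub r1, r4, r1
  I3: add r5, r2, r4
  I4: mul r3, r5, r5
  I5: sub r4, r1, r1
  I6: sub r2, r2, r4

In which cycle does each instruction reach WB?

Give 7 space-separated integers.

Answer: 5 8 9 11 14 15 18

Derivation:
I0 add r4 <- r5,r2: IF@1 ID@2 stall=0 (-) EX@3 MEM@4 WB@5
I1 add r2 <- r4,r3: IF@2 ID@3 stall=2 (RAW on I0.r4 (WB@5)) EX@6 MEM@7 WB@8
I2 sub r1 <- r4,r1: IF@3 ID@6 stall=0 (-) EX@7 MEM@8 WB@9
I3 add r5 <- r2,r4: IF@6 ID@7 stall=1 (RAW on I1.r2 (WB@8)) EX@9 MEM@10 WB@11
I4 mul r3 <- r5,r5: IF@7 ID@9 stall=2 (RAW on I3.r5 (WB@11)) EX@12 MEM@13 WB@14
I5 sub r4 <- r1,r1: IF@9 ID@12 stall=0 (-) EX@13 MEM@14 WB@15
I6 sub r2 <- r2,r4: IF@12 ID@13 stall=2 (RAW on I5.r4 (WB@15)) EX@16 MEM@17 WB@18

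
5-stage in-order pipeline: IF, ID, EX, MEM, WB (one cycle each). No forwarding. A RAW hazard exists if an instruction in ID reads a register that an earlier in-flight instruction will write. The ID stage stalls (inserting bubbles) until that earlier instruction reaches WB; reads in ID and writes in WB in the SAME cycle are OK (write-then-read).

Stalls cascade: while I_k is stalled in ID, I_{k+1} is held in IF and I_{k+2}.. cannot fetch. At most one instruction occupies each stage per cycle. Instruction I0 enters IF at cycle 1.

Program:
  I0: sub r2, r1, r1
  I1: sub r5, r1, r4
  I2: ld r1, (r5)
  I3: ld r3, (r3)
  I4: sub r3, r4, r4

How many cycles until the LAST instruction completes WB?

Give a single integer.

I0 sub r2 <- r1,r1: IF@1 ID@2 stall=0 (-) EX@3 MEM@4 WB@5
I1 sub r5 <- r1,r4: IF@2 ID@3 stall=0 (-) EX@4 MEM@5 WB@6
I2 ld r1 <- r5: IF@3 ID@4 stall=2 (RAW on I1.r5 (WB@6)) EX@7 MEM@8 WB@9
I3 ld r3 <- r3: IF@4 ID@7 stall=0 (-) EX@8 MEM@9 WB@10
I4 sub r3 <- r4,r4: IF@7 ID@8 stall=0 (-) EX@9 MEM@10 WB@11

Answer: 11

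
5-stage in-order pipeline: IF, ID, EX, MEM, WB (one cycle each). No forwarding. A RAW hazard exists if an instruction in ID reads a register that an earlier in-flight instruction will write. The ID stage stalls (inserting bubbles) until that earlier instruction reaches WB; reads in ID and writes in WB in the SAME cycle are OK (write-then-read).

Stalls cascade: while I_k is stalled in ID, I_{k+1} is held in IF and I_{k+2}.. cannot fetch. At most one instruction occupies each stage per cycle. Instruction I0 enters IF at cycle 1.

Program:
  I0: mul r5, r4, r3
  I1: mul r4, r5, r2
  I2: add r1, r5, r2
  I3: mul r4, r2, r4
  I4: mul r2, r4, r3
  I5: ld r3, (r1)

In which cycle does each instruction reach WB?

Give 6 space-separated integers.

Answer: 5 8 9 11 14 15

Derivation:
I0 mul r5 <- r4,r3: IF@1 ID@2 stall=0 (-) EX@3 MEM@4 WB@5
I1 mul r4 <- r5,r2: IF@2 ID@3 stall=2 (RAW on I0.r5 (WB@5)) EX@6 MEM@7 WB@8
I2 add r1 <- r5,r2: IF@3 ID@6 stall=0 (-) EX@7 MEM@8 WB@9
I3 mul r4 <- r2,r4: IF@6 ID@7 stall=1 (RAW on I1.r4 (WB@8)) EX@9 MEM@10 WB@11
I4 mul r2 <- r4,r3: IF@7 ID@9 stall=2 (RAW on I3.r4 (WB@11)) EX@12 MEM@13 WB@14
I5 ld r3 <- r1: IF@9 ID@12 stall=0 (-) EX@13 MEM@14 WB@15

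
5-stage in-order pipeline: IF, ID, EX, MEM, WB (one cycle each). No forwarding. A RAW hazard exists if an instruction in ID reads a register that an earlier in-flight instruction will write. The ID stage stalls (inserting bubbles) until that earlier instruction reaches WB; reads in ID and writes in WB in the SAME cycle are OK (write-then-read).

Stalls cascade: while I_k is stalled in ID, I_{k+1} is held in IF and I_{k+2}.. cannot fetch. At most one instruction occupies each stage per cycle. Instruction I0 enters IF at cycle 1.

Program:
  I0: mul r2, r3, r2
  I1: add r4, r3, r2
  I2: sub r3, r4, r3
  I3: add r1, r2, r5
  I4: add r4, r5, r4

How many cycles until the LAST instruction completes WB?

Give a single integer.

I0 mul r2 <- r3,r2: IF@1 ID@2 stall=0 (-) EX@3 MEM@4 WB@5
I1 add r4 <- r3,r2: IF@2 ID@3 stall=2 (RAW on I0.r2 (WB@5)) EX@6 MEM@7 WB@8
I2 sub r3 <- r4,r3: IF@3 ID@6 stall=2 (RAW on I1.r4 (WB@8)) EX@9 MEM@10 WB@11
I3 add r1 <- r2,r5: IF@6 ID@9 stall=0 (-) EX@10 MEM@11 WB@12
I4 add r4 <- r5,r4: IF@9 ID@10 stall=0 (-) EX@11 MEM@12 WB@13

Answer: 13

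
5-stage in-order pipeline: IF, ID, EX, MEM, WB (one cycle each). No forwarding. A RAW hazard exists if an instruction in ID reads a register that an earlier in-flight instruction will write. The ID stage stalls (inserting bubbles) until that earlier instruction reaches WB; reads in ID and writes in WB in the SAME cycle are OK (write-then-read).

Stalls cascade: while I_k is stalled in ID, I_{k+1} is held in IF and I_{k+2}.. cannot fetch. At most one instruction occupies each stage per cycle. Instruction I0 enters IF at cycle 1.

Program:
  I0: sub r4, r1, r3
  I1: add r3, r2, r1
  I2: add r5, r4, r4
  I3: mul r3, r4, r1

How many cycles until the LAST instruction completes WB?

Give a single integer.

Answer: 9

Derivation:
I0 sub r4 <- r1,r3: IF@1 ID@2 stall=0 (-) EX@3 MEM@4 WB@5
I1 add r3 <- r2,r1: IF@2 ID@3 stall=0 (-) EX@4 MEM@5 WB@6
I2 add r5 <- r4,r4: IF@3 ID@4 stall=1 (RAW on I0.r4 (WB@5)) EX@6 MEM@7 WB@8
I3 mul r3 <- r4,r1: IF@4 ID@6 stall=0 (-) EX@7 MEM@8 WB@9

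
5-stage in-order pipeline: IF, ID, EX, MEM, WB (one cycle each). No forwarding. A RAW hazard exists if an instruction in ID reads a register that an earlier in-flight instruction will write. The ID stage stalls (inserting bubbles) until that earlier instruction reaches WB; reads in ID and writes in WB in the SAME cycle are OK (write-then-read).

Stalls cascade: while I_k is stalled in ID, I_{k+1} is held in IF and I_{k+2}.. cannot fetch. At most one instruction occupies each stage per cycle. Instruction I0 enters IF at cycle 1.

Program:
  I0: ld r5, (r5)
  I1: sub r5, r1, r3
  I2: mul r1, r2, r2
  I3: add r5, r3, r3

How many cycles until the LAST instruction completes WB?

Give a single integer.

I0 ld r5 <- r5: IF@1 ID@2 stall=0 (-) EX@3 MEM@4 WB@5
I1 sub r5 <- r1,r3: IF@2 ID@3 stall=0 (-) EX@4 MEM@5 WB@6
I2 mul r1 <- r2,r2: IF@3 ID@4 stall=0 (-) EX@5 MEM@6 WB@7
I3 add r5 <- r3,r3: IF@4 ID@5 stall=0 (-) EX@6 MEM@7 WB@8

Answer: 8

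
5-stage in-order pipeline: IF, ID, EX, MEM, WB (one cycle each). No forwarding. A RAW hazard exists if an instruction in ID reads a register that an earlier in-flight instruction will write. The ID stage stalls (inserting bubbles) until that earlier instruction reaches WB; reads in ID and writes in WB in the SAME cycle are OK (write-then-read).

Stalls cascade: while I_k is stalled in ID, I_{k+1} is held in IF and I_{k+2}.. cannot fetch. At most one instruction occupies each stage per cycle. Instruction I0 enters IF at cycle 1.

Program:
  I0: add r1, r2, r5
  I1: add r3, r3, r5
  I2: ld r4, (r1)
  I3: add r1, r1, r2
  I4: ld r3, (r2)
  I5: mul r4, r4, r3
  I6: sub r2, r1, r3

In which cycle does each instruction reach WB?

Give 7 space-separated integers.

Answer: 5 6 8 9 10 13 14

Derivation:
I0 add r1 <- r2,r5: IF@1 ID@2 stall=0 (-) EX@3 MEM@4 WB@5
I1 add r3 <- r3,r5: IF@2 ID@3 stall=0 (-) EX@4 MEM@5 WB@6
I2 ld r4 <- r1: IF@3 ID@4 stall=1 (RAW on I0.r1 (WB@5)) EX@6 MEM@7 WB@8
I3 add r1 <- r1,r2: IF@4 ID@6 stall=0 (-) EX@7 MEM@8 WB@9
I4 ld r3 <- r2: IF@6 ID@7 stall=0 (-) EX@8 MEM@9 WB@10
I5 mul r4 <- r4,r3: IF@7 ID@8 stall=2 (RAW on I4.r3 (WB@10)) EX@11 MEM@12 WB@13
I6 sub r2 <- r1,r3: IF@8 ID@11 stall=0 (-) EX@12 MEM@13 WB@14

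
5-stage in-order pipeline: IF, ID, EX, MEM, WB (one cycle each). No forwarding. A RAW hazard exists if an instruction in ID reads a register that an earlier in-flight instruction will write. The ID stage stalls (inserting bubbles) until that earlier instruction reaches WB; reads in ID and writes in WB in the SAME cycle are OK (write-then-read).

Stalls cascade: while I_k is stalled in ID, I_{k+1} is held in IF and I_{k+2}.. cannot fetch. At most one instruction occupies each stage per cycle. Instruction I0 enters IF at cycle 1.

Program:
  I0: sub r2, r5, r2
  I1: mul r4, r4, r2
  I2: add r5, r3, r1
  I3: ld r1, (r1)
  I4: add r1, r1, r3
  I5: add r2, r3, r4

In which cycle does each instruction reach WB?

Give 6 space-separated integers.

Answer: 5 8 9 10 13 14

Derivation:
I0 sub r2 <- r5,r2: IF@1 ID@2 stall=0 (-) EX@3 MEM@4 WB@5
I1 mul r4 <- r4,r2: IF@2 ID@3 stall=2 (RAW on I0.r2 (WB@5)) EX@6 MEM@7 WB@8
I2 add r5 <- r3,r1: IF@3 ID@6 stall=0 (-) EX@7 MEM@8 WB@9
I3 ld r1 <- r1: IF@6 ID@7 stall=0 (-) EX@8 MEM@9 WB@10
I4 add r1 <- r1,r3: IF@7 ID@8 stall=2 (RAW on I3.r1 (WB@10)) EX@11 MEM@12 WB@13
I5 add r2 <- r3,r4: IF@8 ID@11 stall=0 (-) EX@12 MEM@13 WB@14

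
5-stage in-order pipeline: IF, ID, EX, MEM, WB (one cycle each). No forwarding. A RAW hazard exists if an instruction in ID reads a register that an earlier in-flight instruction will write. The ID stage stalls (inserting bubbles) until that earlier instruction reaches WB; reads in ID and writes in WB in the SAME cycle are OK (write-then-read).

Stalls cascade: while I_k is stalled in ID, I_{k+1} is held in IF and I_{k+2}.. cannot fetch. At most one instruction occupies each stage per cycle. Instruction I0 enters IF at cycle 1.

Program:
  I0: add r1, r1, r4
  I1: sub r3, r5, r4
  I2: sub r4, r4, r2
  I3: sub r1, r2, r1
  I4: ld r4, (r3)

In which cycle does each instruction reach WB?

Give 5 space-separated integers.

I0 add r1 <- r1,r4: IF@1 ID@2 stall=0 (-) EX@3 MEM@4 WB@5
I1 sub r3 <- r5,r4: IF@2 ID@3 stall=0 (-) EX@4 MEM@5 WB@6
I2 sub r4 <- r4,r2: IF@3 ID@4 stall=0 (-) EX@5 MEM@6 WB@7
I3 sub r1 <- r2,r1: IF@4 ID@5 stall=0 (-) EX@6 MEM@7 WB@8
I4 ld r4 <- r3: IF@5 ID@6 stall=0 (-) EX@7 MEM@8 WB@9

Answer: 5 6 7 8 9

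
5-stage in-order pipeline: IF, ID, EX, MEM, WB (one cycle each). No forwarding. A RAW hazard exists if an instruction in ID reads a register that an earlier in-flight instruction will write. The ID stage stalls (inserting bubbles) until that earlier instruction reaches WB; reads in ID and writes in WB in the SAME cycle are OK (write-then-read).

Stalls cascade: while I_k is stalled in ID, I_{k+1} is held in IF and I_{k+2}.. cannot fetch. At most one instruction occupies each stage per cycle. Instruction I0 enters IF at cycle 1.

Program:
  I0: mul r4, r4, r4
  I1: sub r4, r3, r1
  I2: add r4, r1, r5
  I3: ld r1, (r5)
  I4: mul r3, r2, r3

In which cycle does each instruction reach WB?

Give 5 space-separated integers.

I0 mul r4 <- r4,r4: IF@1 ID@2 stall=0 (-) EX@3 MEM@4 WB@5
I1 sub r4 <- r3,r1: IF@2 ID@3 stall=0 (-) EX@4 MEM@5 WB@6
I2 add r4 <- r1,r5: IF@3 ID@4 stall=0 (-) EX@5 MEM@6 WB@7
I3 ld r1 <- r5: IF@4 ID@5 stall=0 (-) EX@6 MEM@7 WB@8
I4 mul r3 <- r2,r3: IF@5 ID@6 stall=0 (-) EX@7 MEM@8 WB@9

Answer: 5 6 7 8 9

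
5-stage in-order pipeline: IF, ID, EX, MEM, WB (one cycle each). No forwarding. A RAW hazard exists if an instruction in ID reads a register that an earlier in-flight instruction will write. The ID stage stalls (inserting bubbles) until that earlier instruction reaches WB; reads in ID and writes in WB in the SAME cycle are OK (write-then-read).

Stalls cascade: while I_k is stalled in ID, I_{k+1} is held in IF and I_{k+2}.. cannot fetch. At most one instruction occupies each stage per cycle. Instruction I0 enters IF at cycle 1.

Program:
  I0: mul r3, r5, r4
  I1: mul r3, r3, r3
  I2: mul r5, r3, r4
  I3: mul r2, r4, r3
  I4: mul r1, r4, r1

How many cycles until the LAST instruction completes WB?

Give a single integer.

I0 mul r3 <- r5,r4: IF@1 ID@2 stall=0 (-) EX@3 MEM@4 WB@5
I1 mul r3 <- r3,r3: IF@2 ID@3 stall=2 (RAW on I0.r3 (WB@5)) EX@6 MEM@7 WB@8
I2 mul r5 <- r3,r4: IF@3 ID@6 stall=2 (RAW on I1.r3 (WB@8)) EX@9 MEM@10 WB@11
I3 mul r2 <- r4,r3: IF@6 ID@9 stall=0 (-) EX@10 MEM@11 WB@12
I4 mul r1 <- r4,r1: IF@9 ID@10 stall=0 (-) EX@11 MEM@12 WB@13

Answer: 13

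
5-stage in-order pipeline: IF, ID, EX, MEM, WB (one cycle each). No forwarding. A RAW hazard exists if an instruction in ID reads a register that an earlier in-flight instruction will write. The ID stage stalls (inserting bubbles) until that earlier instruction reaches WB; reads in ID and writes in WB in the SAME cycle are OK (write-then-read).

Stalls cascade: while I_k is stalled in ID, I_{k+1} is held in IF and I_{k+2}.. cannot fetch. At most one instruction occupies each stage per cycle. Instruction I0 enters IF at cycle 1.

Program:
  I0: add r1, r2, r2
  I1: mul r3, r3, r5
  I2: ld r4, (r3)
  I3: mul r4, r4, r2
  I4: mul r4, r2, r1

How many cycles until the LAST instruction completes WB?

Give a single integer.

Answer: 13

Derivation:
I0 add r1 <- r2,r2: IF@1 ID@2 stall=0 (-) EX@3 MEM@4 WB@5
I1 mul r3 <- r3,r5: IF@2 ID@3 stall=0 (-) EX@4 MEM@5 WB@6
I2 ld r4 <- r3: IF@3 ID@4 stall=2 (RAW on I1.r3 (WB@6)) EX@7 MEM@8 WB@9
I3 mul r4 <- r4,r2: IF@4 ID@7 stall=2 (RAW on I2.r4 (WB@9)) EX@10 MEM@11 WB@12
I4 mul r4 <- r2,r1: IF@7 ID@10 stall=0 (-) EX@11 MEM@12 WB@13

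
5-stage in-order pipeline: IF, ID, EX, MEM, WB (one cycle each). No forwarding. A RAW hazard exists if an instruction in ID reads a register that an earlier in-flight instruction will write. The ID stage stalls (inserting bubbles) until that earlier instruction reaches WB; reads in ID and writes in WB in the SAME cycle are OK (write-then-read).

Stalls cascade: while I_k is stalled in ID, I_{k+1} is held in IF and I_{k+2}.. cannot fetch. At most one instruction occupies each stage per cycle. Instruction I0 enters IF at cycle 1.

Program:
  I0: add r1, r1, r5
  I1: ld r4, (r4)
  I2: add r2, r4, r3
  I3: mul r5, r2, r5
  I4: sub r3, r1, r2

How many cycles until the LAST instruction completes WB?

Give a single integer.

Answer: 13

Derivation:
I0 add r1 <- r1,r5: IF@1 ID@2 stall=0 (-) EX@3 MEM@4 WB@5
I1 ld r4 <- r4: IF@2 ID@3 stall=0 (-) EX@4 MEM@5 WB@6
I2 add r2 <- r4,r3: IF@3 ID@4 stall=2 (RAW on I1.r4 (WB@6)) EX@7 MEM@8 WB@9
I3 mul r5 <- r2,r5: IF@4 ID@7 stall=2 (RAW on I2.r2 (WB@9)) EX@10 MEM@11 WB@12
I4 sub r3 <- r1,r2: IF@7 ID@10 stall=0 (-) EX@11 MEM@12 WB@13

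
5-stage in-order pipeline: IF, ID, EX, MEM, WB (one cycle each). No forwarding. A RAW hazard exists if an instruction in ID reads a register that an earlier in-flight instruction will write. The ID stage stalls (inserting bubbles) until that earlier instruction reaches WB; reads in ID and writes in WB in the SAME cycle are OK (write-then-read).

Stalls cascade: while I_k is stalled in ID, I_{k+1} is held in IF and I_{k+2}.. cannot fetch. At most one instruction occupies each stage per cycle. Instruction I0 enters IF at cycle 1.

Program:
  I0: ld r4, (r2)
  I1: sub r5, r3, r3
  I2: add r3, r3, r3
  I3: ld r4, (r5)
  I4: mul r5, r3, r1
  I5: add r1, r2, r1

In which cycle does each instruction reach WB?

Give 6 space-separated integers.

I0 ld r4 <- r2: IF@1 ID@2 stall=0 (-) EX@3 MEM@4 WB@5
I1 sub r5 <- r3,r3: IF@2 ID@3 stall=0 (-) EX@4 MEM@5 WB@6
I2 add r3 <- r3,r3: IF@3 ID@4 stall=0 (-) EX@5 MEM@6 WB@7
I3 ld r4 <- r5: IF@4 ID@5 stall=1 (RAW on I1.r5 (WB@6)) EX@7 MEM@8 WB@9
I4 mul r5 <- r3,r1: IF@5 ID@7 stall=0 (-) EX@8 MEM@9 WB@10
I5 add r1 <- r2,r1: IF@7 ID@8 stall=0 (-) EX@9 MEM@10 WB@11

Answer: 5 6 7 9 10 11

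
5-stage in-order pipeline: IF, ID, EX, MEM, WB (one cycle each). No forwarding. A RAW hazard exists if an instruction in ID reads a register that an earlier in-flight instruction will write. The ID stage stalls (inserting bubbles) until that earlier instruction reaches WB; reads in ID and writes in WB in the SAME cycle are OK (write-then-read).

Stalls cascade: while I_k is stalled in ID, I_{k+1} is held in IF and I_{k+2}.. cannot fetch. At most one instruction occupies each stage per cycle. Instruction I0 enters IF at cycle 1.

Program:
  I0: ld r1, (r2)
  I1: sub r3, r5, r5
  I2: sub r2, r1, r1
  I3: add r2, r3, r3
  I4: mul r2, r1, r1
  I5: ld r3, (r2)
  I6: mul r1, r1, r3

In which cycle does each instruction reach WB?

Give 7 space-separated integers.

Answer: 5 6 8 9 10 13 16

Derivation:
I0 ld r1 <- r2: IF@1 ID@2 stall=0 (-) EX@3 MEM@4 WB@5
I1 sub r3 <- r5,r5: IF@2 ID@3 stall=0 (-) EX@4 MEM@5 WB@6
I2 sub r2 <- r1,r1: IF@3 ID@4 stall=1 (RAW on I0.r1 (WB@5)) EX@6 MEM@7 WB@8
I3 add r2 <- r3,r3: IF@4 ID@6 stall=0 (-) EX@7 MEM@8 WB@9
I4 mul r2 <- r1,r1: IF@6 ID@7 stall=0 (-) EX@8 MEM@9 WB@10
I5 ld r3 <- r2: IF@7 ID@8 stall=2 (RAW on I4.r2 (WB@10)) EX@11 MEM@12 WB@13
I6 mul r1 <- r1,r3: IF@8 ID@11 stall=2 (RAW on I5.r3 (WB@13)) EX@14 MEM@15 WB@16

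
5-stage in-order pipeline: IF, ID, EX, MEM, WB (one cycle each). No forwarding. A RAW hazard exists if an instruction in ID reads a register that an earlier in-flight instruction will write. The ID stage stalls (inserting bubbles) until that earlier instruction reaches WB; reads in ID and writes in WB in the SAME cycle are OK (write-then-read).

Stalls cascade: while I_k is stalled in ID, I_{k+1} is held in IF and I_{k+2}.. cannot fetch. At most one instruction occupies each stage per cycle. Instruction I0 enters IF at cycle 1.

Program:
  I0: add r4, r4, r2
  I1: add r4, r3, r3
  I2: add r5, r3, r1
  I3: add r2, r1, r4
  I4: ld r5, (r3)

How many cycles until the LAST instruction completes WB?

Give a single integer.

Answer: 10

Derivation:
I0 add r4 <- r4,r2: IF@1 ID@2 stall=0 (-) EX@3 MEM@4 WB@5
I1 add r4 <- r3,r3: IF@2 ID@3 stall=0 (-) EX@4 MEM@5 WB@6
I2 add r5 <- r3,r1: IF@3 ID@4 stall=0 (-) EX@5 MEM@6 WB@7
I3 add r2 <- r1,r4: IF@4 ID@5 stall=1 (RAW on I1.r4 (WB@6)) EX@7 MEM@8 WB@9
I4 ld r5 <- r3: IF@5 ID@7 stall=0 (-) EX@8 MEM@9 WB@10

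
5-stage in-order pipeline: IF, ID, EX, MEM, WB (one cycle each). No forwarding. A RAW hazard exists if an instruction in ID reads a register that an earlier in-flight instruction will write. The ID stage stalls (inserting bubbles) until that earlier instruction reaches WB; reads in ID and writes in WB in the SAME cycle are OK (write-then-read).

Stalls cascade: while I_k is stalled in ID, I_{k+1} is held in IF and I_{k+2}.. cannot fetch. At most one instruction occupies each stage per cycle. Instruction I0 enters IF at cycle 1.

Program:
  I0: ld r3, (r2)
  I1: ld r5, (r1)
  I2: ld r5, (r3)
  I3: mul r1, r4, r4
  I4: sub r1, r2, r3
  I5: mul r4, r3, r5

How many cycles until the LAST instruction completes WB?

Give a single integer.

I0 ld r3 <- r2: IF@1 ID@2 stall=0 (-) EX@3 MEM@4 WB@5
I1 ld r5 <- r1: IF@2 ID@3 stall=0 (-) EX@4 MEM@5 WB@6
I2 ld r5 <- r3: IF@3 ID@4 stall=1 (RAW on I0.r3 (WB@5)) EX@6 MEM@7 WB@8
I3 mul r1 <- r4,r4: IF@4 ID@6 stall=0 (-) EX@7 MEM@8 WB@9
I4 sub r1 <- r2,r3: IF@6 ID@7 stall=0 (-) EX@8 MEM@9 WB@10
I5 mul r4 <- r3,r5: IF@7 ID@8 stall=0 (-) EX@9 MEM@10 WB@11

Answer: 11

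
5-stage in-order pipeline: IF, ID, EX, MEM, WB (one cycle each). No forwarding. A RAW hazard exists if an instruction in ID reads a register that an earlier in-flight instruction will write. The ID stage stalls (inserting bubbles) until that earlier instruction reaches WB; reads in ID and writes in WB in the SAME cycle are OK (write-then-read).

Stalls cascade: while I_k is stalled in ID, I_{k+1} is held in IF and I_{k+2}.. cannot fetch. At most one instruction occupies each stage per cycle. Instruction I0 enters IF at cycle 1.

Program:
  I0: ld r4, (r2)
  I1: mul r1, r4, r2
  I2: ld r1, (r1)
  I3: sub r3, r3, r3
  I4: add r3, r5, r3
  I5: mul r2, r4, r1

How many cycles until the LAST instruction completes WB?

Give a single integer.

Answer: 16

Derivation:
I0 ld r4 <- r2: IF@1 ID@2 stall=0 (-) EX@3 MEM@4 WB@5
I1 mul r1 <- r4,r2: IF@2 ID@3 stall=2 (RAW on I0.r4 (WB@5)) EX@6 MEM@7 WB@8
I2 ld r1 <- r1: IF@3 ID@6 stall=2 (RAW on I1.r1 (WB@8)) EX@9 MEM@10 WB@11
I3 sub r3 <- r3,r3: IF@6 ID@9 stall=0 (-) EX@10 MEM@11 WB@12
I4 add r3 <- r5,r3: IF@9 ID@10 stall=2 (RAW on I3.r3 (WB@12)) EX@13 MEM@14 WB@15
I5 mul r2 <- r4,r1: IF@10 ID@13 stall=0 (-) EX@14 MEM@15 WB@16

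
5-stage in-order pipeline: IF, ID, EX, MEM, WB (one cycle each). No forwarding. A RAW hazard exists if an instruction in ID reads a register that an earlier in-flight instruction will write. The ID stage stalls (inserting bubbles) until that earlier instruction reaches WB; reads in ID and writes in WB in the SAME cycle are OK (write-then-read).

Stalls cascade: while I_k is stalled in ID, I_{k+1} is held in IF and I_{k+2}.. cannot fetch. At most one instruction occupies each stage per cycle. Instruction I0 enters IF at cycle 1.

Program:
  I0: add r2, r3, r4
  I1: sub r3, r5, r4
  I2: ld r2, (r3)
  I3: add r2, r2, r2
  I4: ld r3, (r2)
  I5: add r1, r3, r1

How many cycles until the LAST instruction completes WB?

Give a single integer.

I0 add r2 <- r3,r4: IF@1 ID@2 stall=0 (-) EX@3 MEM@4 WB@5
I1 sub r3 <- r5,r4: IF@2 ID@3 stall=0 (-) EX@4 MEM@5 WB@6
I2 ld r2 <- r3: IF@3 ID@4 stall=2 (RAW on I1.r3 (WB@6)) EX@7 MEM@8 WB@9
I3 add r2 <- r2,r2: IF@4 ID@7 stall=2 (RAW on I2.r2 (WB@9)) EX@10 MEM@11 WB@12
I4 ld r3 <- r2: IF@7 ID@10 stall=2 (RAW on I3.r2 (WB@12)) EX@13 MEM@14 WB@15
I5 add r1 <- r3,r1: IF@10 ID@13 stall=2 (RAW on I4.r3 (WB@15)) EX@16 MEM@17 WB@18

Answer: 18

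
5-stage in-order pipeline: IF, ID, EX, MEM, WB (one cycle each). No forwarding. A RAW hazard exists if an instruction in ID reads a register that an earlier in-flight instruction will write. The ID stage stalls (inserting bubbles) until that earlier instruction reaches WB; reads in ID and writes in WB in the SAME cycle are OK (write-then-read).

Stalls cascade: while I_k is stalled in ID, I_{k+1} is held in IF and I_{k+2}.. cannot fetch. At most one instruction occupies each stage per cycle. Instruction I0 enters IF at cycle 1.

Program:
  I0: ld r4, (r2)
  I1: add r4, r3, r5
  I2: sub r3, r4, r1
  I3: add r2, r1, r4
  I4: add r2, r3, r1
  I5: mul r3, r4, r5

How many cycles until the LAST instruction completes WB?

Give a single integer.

Answer: 13

Derivation:
I0 ld r4 <- r2: IF@1 ID@2 stall=0 (-) EX@3 MEM@4 WB@5
I1 add r4 <- r3,r5: IF@2 ID@3 stall=0 (-) EX@4 MEM@5 WB@6
I2 sub r3 <- r4,r1: IF@3 ID@4 stall=2 (RAW on I1.r4 (WB@6)) EX@7 MEM@8 WB@9
I3 add r2 <- r1,r4: IF@4 ID@7 stall=0 (-) EX@8 MEM@9 WB@10
I4 add r2 <- r3,r1: IF@7 ID@8 stall=1 (RAW on I2.r3 (WB@9)) EX@10 MEM@11 WB@12
I5 mul r3 <- r4,r5: IF@8 ID@10 stall=0 (-) EX@11 MEM@12 WB@13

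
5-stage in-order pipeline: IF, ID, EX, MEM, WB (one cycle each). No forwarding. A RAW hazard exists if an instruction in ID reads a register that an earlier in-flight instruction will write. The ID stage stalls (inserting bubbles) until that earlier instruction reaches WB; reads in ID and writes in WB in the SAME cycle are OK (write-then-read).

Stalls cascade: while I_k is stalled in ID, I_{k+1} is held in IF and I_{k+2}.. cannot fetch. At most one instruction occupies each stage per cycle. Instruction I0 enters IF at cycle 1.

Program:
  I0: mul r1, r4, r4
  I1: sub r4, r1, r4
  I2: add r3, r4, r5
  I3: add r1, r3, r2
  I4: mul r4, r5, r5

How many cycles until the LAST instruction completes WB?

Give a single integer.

I0 mul r1 <- r4,r4: IF@1 ID@2 stall=0 (-) EX@3 MEM@4 WB@5
I1 sub r4 <- r1,r4: IF@2 ID@3 stall=2 (RAW on I0.r1 (WB@5)) EX@6 MEM@7 WB@8
I2 add r3 <- r4,r5: IF@3 ID@6 stall=2 (RAW on I1.r4 (WB@8)) EX@9 MEM@10 WB@11
I3 add r1 <- r3,r2: IF@6 ID@9 stall=2 (RAW on I2.r3 (WB@11)) EX@12 MEM@13 WB@14
I4 mul r4 <- r5,r5: IF@9 ID@12 stall=0 (-) EX@13 MEM@14 WB@15

Answer: 15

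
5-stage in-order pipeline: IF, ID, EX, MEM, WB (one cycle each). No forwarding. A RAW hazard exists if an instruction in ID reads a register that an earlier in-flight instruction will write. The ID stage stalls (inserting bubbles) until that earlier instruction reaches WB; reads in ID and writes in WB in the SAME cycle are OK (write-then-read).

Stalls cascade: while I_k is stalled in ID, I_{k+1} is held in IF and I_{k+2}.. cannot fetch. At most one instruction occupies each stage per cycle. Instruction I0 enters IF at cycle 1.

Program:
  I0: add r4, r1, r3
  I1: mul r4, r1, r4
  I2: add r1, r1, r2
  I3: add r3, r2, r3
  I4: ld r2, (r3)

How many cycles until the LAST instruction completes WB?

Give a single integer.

I0 add r4 <- r1,r3: IF@1 ID@2 stall=0 (-) EX@3 MEM@4 WB@5
I1 mul r4 <- r1,r4: IF@2 ID@3 stall=2 (RAW on I0.r4 (WB@5)) EX@6 MEM@7 WB@8
I2 add r1 <- r1,r2: IF@3 ID@6 stall=0 (-) EX@7 MEM@8 WB@9
I3 add r3 <- r2,r3: IF@6 ID@7 stall=0 (-) EX@8 MEM@9 WB@10
I4 ld r2 <- r3: IF@7 ID@8 stall=2 (RAW on I3.r3 (WB@10)) EX@11 MEM@12 WB@13

Answer: 13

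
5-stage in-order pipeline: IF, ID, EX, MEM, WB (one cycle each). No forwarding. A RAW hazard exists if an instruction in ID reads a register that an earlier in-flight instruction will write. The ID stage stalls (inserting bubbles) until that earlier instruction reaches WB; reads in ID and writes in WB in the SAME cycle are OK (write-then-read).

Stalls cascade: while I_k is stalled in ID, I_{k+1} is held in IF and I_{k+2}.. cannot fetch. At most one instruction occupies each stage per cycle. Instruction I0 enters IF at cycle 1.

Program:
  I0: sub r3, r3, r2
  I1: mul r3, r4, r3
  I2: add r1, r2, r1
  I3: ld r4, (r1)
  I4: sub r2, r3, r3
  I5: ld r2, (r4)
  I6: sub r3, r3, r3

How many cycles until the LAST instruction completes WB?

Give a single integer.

I0 sub r3 <- r3,r2: IF@1 ID@2 stall=0 (-) EX@3 MEM@4 WB@5
I1 mul r3 <- r4,r3: IF@2 ID@3 stall=2 (RAW on I0.r3 (WB@5)) EX@6 MEM@7 WB@8
I2 add r1 <- r2,r1: IF@3 ID@6 stall=0 (-) EX@7 MEM@8 WB@9
I3 ld r4 <- r1: IF@6 ID@7 stall=2 (RAW on I2.r1 (WB@9)) EX@10 MEM@11 WB@12
I4 sub r2 <- r3,r3: IF@7 ID@10 stall=0 (-) EX@11 MEM@12 WB@13
I5 ld r2 <- r4: IF@10 ID@11 stall=1 (RAW on I3.r4 (WB@12)) EX@13 MEM@14 WB@15
I6 sub r3 <- r3,r3: IF@11 ID@13 stall=0 (-) EX@14 MEM@15 WB@16

Answer: 16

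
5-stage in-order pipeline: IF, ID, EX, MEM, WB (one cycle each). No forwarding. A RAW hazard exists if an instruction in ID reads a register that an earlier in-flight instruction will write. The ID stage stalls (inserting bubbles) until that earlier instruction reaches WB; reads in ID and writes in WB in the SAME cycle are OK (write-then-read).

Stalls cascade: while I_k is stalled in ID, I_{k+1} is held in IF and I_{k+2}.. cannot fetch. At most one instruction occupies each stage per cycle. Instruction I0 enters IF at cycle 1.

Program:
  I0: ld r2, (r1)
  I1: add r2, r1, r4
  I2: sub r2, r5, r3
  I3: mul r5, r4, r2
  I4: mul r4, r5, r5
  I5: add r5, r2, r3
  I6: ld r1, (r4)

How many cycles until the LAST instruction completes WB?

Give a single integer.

Answer: 16

Derivation:
I0 ld r2 <- r1: IF@1 ID@2 stall=0 (-) EX@3 MEM@4 WB@5
I1 add r2 <- r1,r4: IF@2 ID@3 stall=0 (-) EX@4 MEM@5 WB@6
I2 sub r2 <- r5,r3: IF@3 ID@4 stall=0 (-) EX@5 MEM@6 WB@7
I3 mul r5 <- r4,r2: IF@4 ID@5 stall=2 (RAW on I2.r2 (WB@7)) EX@8 MEM@9 WB@10
I4 mul r4 <- r5,r5: IF@5 ID@8 stall=2 (RAW on I3.r5 (WB@10)) EX@11 MEM@12 WB@13
I5 add r5 <- r2,r3: IF@8 ID@11 stall=0 (-) EX@12 MEM@13 WB@14
I6 ld r1 <- r4: IF@11 ID@12 stall=1 (RAW on I4.r4 (WB@13)) EX@14 MEM@15 WB@16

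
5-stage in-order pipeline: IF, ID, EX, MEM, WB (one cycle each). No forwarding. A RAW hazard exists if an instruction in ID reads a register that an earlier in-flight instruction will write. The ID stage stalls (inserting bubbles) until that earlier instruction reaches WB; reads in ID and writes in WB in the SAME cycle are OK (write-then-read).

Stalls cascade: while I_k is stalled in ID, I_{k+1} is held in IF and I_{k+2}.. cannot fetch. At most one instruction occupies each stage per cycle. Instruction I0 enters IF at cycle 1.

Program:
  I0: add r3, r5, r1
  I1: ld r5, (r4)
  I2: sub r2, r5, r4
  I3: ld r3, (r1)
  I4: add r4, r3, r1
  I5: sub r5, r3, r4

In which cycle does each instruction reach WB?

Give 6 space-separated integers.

I0 add r3 <- r5,r1: IF@1 ID@2 stall=0 (-) EX@3 MEM@4 WB@5
I1 ld r5 <- r4: IF@2 ID@3 stall=0 (-) EX@4 MEM@5 WB@6
I2 sub r2 <- r5,r4: IF@3 ID@4 stall=2 (RAW on I1.r5 (WB@6)) EX@7 MEM@8 WB@9
I3 ld r3 <- r1: IF@4 ID@7 stall=0 (-) EX@8 MEM@9 WB@10
I4 add r4 <- r3,r1: IF@7 ID@8 stall=2 (RAW on I3.r3 (WB@10)) EX@11 MEM@12 WB@13
I5 sub r5 <- r3,r4: IF@8 ID@11 stall=2 (RAW on I4.r4 (WB@13)) EX@14 MEM@15 WB@16

Answer: 5 6 9 10 13 16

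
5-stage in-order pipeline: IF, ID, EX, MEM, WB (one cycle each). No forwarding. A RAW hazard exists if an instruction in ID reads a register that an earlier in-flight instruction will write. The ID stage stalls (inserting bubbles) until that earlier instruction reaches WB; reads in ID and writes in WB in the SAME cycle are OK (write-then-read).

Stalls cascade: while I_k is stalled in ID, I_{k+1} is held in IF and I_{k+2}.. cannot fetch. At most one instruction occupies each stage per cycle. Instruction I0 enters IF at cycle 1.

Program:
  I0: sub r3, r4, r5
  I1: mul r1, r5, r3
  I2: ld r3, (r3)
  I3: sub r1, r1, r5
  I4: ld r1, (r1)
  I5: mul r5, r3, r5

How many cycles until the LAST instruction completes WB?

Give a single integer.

Answer: 15

Derivation:
I0 sub r3 <- r4,r5: IF@1 ID@2 stall=0 (-) EX@3 MEM@4 WB@5
I1 mul r1 <- r5,r3: IF@2 ID@3 stall=2 (RAW on I0.r3 (WB@5)) EX@6 MEM@7 WB@8
I2 ld r3 <- r3: IF@3 ID@6 stall=0 (-) EX@7 MEM@8 WB@9
I3 sub r1 <- r1,r5: IF@6 ID@7 stall=1 (RAW on I1.r1 (WB@8)) EX@9 MEM@10 WB@11
I4 ld r1 <- r1: IF@7 ID@9 stall=2 (RAW on I3.r1 (WB@11)) EX@12 MEM@13 WB@14
I5 mul r5 <- r3,r5: IF@9 ID@12 stall=0 (-) EX@13 MEM@14 WB@15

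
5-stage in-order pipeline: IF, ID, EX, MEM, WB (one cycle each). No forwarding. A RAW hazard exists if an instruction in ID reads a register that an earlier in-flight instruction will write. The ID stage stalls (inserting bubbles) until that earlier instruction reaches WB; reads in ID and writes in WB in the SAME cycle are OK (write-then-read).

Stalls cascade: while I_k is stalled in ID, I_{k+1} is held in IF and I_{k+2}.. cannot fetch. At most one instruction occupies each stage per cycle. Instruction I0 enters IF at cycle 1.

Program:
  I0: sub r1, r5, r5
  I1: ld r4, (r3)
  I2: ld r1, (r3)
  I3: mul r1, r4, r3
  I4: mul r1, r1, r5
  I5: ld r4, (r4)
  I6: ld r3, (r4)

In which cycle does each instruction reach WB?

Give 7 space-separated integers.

I0 sub r1 <- r5,r5: IF@1 ID@2 stall=0 (-) EX@3 MEM@4 WB@5
I1 ld r4 <- r3: IF@2 ID@3 stall=0 (-) EX@4 MEM@5 WB@6
I2 ld r1 <- r3: IF@3 ID@4 stall=0 (-) EX@5 MEM@6 WB@7
I3 mul r1 <- r4,r3: IF@4 ID@5 stall=1 (RAW on I1.r4 (WB@6)) EX@7 MEM@8 WB@9
I4 mul r1 <- r1,r5: IF@5 ID@7 stall=2 (RAW on I3.r1 (WB@9)) EX@10 MEM@11 WB@12
I5 ld r4 <- r4: IF@7 ID@10 stall=0 (-) EX@11 MEM@12 WB@13
I6 ld r3 <- r4: IF@10 ID@11 stall=2 (RAW on I5.r4 (WB@13)) EX@14 MEM@15 WB@16

Answer: 5 6 7 9 12 13 16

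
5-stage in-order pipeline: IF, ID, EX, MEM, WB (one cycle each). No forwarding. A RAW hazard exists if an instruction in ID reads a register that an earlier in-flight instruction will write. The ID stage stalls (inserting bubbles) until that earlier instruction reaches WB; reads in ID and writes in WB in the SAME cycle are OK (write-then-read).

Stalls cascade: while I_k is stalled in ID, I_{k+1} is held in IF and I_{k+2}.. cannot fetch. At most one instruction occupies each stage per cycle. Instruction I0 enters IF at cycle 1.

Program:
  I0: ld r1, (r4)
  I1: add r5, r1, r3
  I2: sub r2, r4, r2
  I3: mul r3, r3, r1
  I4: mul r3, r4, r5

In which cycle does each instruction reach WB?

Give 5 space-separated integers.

I0 ld r1 <- r4: IF@1 ID@2 stall=0 (-) EX@3 MEM@4 WB@5
I1 add r5 <- r1,r3: IF@2 ID@3 stall=2 (RAW on I0.r1 (WB@5)) EX@6 MEM@7 WB@8
I2 sub r2 <- r4,r2: IF@3 ID@6 stall=0 (-) EX@7 MEM@8 WB@9
I3 mul r3 <- r3,r1: IF@6 ID@7 stall=0 (-) EX@8 MEM@9 WB@10
I4 mul r3 <- r4,r5: IF@7 ID@8 stall=0 (-) EX@9 MEM@10 WB@11

Answer: 5 8 9 10 11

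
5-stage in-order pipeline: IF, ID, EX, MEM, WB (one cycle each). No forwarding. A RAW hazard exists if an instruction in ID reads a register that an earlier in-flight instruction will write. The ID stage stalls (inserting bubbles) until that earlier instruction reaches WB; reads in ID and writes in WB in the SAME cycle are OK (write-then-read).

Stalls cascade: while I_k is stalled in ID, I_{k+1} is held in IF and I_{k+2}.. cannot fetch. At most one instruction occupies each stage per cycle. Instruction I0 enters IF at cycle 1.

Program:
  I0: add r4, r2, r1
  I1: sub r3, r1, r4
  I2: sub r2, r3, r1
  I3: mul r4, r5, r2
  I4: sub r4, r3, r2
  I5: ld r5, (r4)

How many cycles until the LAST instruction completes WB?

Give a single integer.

Answer: 18

Derivation:
I0 add r4 <- r2,r1: IF@1 ID@2 stall=0 (-) EX@3 MEM@4 WB@5
I1 sub r3 <- r1,r4: IF@2 ID@3 stall=2 (RAW on I0.r4 (WB@5)) EX@6 MEM@7 WB@8
I2 sub r2 <- r3,r1: IF@3 ID@6 stall=2 (RAW on I1.r3 (WB@8)) EX@9 MEM@10 WB@11
I3 mul r4 <- r5,r2: IF@6 ID@9 stall=2 (RAW on I2.r2 (WB@11)) EX@12 MEM@13 WB@14
I4 sub r4 <- r3,r2: IF@9 ID@12 stall=0 (-) EX@13 MEM@14 WB@15
I5 ld r5 <- r4: IF@12 ID@13 stall=2 (RAW on I4.r4 (WB@15)) EX@16 MEM@17 WB@18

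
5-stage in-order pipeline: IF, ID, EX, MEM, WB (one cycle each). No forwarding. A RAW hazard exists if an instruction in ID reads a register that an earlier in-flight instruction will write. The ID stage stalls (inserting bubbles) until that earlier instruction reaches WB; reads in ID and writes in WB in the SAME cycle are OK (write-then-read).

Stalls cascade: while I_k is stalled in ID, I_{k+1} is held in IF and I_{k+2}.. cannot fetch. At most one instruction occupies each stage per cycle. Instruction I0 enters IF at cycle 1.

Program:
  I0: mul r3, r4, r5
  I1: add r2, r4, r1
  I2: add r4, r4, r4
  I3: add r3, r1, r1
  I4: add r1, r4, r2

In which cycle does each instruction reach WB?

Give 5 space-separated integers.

Answer: 5 6 7 8 10

Derivation:
I0 mul r3 <- r4,r5: IF@1 ID@2 stall=0 (-) EX@3 MEM@4 WB@5
I1 add r2 <- r4,r1: IF@2 ID@3 stall=0 (-) EX@4 MEM@5 WB@6
I2 add r4 <- r4,r4: IF@3 ID@4 stall=0 (-) EX@5 MEM@6 WB@7
I3 add r3 <- r1,r1: IF@4 ID@5 stall=0 (-) EX@6 MEM@7 WB@8
I4 add r1 <- r4,r2: IF@5 ID@6 stall=1 (RAW on I2.r4 (WB@7)) EX@8 MEM@9 WB@10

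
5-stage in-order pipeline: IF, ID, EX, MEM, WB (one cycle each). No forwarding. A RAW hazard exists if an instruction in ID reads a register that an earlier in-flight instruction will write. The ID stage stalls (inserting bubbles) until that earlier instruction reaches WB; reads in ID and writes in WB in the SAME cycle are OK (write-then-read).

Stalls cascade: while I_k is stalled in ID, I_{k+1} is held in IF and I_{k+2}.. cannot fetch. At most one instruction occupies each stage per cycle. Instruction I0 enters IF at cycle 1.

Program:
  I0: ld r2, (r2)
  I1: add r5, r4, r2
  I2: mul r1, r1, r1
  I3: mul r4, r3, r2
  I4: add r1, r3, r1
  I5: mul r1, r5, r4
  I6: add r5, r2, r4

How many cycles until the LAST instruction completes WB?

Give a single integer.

I0 ld r2 <- r2: IF@1 ID@2 stall=0 (-) EX@3 MEM@4 WB@5
I1 add r5 <- r4,r2: IF@2 ID@3 stall=2 (RAW on I0.r2 (WB@5)) EX@6 MEM@7 WB@8
I2 mul r1 <- r1,r1: IF@3 ID@6 stall=0 (-) EX@7 MEM@8 WB@9
I3 mul r4 <- r3,r2: IF@6 ID@7 stall=0 (-) EX@8 MEM@9 WB@10
I4 add r1 <- r3,r1: IF@7 ID@8 stall=1 (RAW on I2.r1 (WB@9)) EX@10 MEM@11 WB@12
I5 mul r1 <- r5,r4: IF@8 ID@10 stall=0 (-) EX@11 MEM@12 WB@13
I6 add r5 <- r2,r4: IF@10 ID@11 stall=0 (-) EX@12 MEM@13 WB@14

Answer: 14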